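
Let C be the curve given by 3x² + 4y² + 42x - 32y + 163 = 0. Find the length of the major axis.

Rearranging, 3(x² + 14x) + 4(y² - 8y) = -163.
Complete the square: 3(x + 7)² + 4(y - 4)² = -163 + 147 + 64 = 48
Dividing both sides by 48: (x + 7)²/16 + (y - 4)²/12 = 1
Ellipse, center (-7, 4), major axis horizontal; a² = 16, b² = 12.
a² = 16 so a = 4; the major axis has length 2a = 8.

8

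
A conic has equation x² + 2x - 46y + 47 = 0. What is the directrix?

Only x is squared. Complete the square in x: (x + 1)² = 46(y - 1).
Vertex (-1, 1); 4p = 46 so p = 23/2. Opens up.
Directrix is the horizontal line y = k − p = 1 − (23/2) = -21/2.

y = -21/2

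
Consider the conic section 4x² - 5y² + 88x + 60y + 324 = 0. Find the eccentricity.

Group: 4(x² + 22x) -5(y² - 12y) = -324
Complete the square in x and y: 4(x + 11)² -5(y - 6)² = -324 + 484 - 180 = -20
Divide through by -20 to get (y - 6)²/4 - (x + 11)²/5 = 1.
Hyperbola, center (-11, 6), transverse axis vertical; a² = 4, b² = 5.
c² = a² + b² = 9, so c = 3.
e = c/a = 3/2.

e = 3/2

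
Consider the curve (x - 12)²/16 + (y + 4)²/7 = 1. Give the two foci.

Center (12, -4). The larger denominator 16 sits under the x-term, so the major axis is horizontal; a² = 16, b² = 7.
c² = a² - b² = 16 - 7 = 9, so c = 3.
Foci lie on the horizontal axis through the center: (h ± c, k).

(9, -4) and (15, -4)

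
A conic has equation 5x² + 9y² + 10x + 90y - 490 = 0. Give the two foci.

(-9, -5) and (7, -5)

5(x² + 2x) + 9(y² + 10y) = 490
Complete the square in x and y: 5(x + 1)² + 9(y + 5)² = 490 + 5 + 225 = 720
Divide by 720: (x + 1)²/144 + (y + 5)²/80 = 1
Ellipse, center (-1, -5), major axis horizontal; a² = 144, b² = 80.
c² = a² - b² = 144 - 80 = 64, so c = 8.
Foci lie on the horizontal axis through the center: (h ± c, k).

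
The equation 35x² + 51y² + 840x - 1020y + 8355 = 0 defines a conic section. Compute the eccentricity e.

e = 4√51/51

35(x² + 24x) + 51(y² - 20y) = -8355
35(x + 12)² + 51(y - 10)² = -8355 + 5040 + 5100 = 1785
Dividing both sides by 1785: (x + 12)²/51 + (y - 10)²/35 = 1
Ellipse, center (-12, 10), major axis horizontal; a² = 51, b² = 35.
c² = a² - b² = 16, so c = 4.
e = c/a = 4/√51 = 4√51/51.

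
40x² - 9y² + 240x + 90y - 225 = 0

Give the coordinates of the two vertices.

(-6, 5) and (0, 5)

Group the x- and y-terms: 40(x² + 6x) -9(y² - 10y) = 225
40(x + 3)² -9(y - 5)² = 225 + 360 - 225 = 360
Divide by 360: (x + 3)²/9 - (y - 5)²/40 = 1
Hyperbola, center (-3, 5), transverse axis horizontal; a² = 9, b² = 40.
a = 3. Vertices at (h ± a, k).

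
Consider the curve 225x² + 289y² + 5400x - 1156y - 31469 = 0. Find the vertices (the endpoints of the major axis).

Group: 225(x² + 24x) + 289(y² - 4y) = 31469
225(x + 12)² + 289(y - 2)² = 31469 + 32400 + 1156 = 65025
Divide by 65025: (x + 12)²/289 + (y - 2)²/225 = 1
Ellipse, center (-12, 2), major axis horizontal; a² = 289, b² = 225.
a = 17. Vertices at (h ± a, k).

(-29, 2) and (5, 2)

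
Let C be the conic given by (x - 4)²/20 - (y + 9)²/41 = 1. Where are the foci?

Center (4, -9). The positive term is the x-term, so the transverse axis is horizontal; a² = 20, b² = 41.
c² = a² + b² = 20 + 41 = 61, so c = √61.
Foci lie on the horizontal axis through the center: (h ± c, k).

(4 - √61, -9) and (4 + √61, -9)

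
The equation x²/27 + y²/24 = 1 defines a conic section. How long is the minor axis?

4√6

Center (0, 0). The larger denominator 27 sits under the x-term, so the major axis is horizontal; a² = 27, b² = 24.
b² = 24 so b = 2√6; the minor axis has length 2b = 4√6.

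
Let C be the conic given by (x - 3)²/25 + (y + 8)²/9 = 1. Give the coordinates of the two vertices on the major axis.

(-2, -8) and (8, -8)

Center (3, -8). The larger denominator 25 sits under the x-term, so the major axis is horizontal; a² = 25, b² = 9.
a = 5. Vertices at (h ± a, k).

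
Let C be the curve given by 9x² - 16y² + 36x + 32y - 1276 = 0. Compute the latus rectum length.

27/2

Rearranging, 9(x² + 4x) -16(y² - 2y) = 1276.
Complete the square in x and y: 9(x + 2)² -16(y - 1)² = 1276 + 36 - 16 = 1296
Dividing both sides by 1296: (x + 2)²/144 - (y - 1)²/81 = 1
Hyperbola, center (-2, 1), transverse axis horizontal; a² = 144, b² = 81.
Latus rectum length = 2b²/a = 2·81/12 = 27/2.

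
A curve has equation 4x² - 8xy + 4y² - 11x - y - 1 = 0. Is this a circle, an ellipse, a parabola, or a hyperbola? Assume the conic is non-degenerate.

parabola

A = 4, B = -8, C = 4.
Discriminant B² − 4AC = (-8)² − 4·4·4 = 0.
B² − 4AC = 0 ⇒ parabola.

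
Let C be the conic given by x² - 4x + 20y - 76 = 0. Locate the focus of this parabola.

Only x is squared. Complete the square in x: (x - 2)² = -20(y - 4).
Vertex (2, 4); 4p = -20 so p = -5. Opens down.
Focus is p units from the vertex along the axis: (h, k + p).

(2, -1)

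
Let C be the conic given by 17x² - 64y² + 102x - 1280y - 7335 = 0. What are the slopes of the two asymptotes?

√17/8 and -√17/8

Collect terms: 17(x² + 6x) -64(y² + 20y) = 7335
17(x + 3)² -64(y + 10)² = 7335 + 153 - 6400 = 1088
Divide by 1088: (x + 3)²/64 - (y + 10)²/17 = 1
Hyperbola, center (-3, -10), transverse axis horizontal; a² = 64, b² = 17.
For a horizontal hyperbola the asymptotes have slope ±b/a.
Here that is ±√17/8.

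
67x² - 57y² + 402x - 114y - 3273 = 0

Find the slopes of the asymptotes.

√3819/57 and -√3819/57

Rearranging, 67(x² + 6x) -57(y² + 2y) = 3273.
Complete the square: 67(x + 3)² -57(y + 1)² = 3273 + 603 - 57 = 3819
Dividing both sides by 3819: (x + 3)²/57 - (y + 1)²/67 = 1
Hyperbola, center (-3, -1), transverse axis horizontal; a² = 57, b² = 67.
For a horizontal hyperbola the asymptotes have slope ±b/a.
Here that is ±√67/√57 = ±√3819/57.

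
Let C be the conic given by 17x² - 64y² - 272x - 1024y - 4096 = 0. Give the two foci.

17(x² - 16x) -64(y² + 16y) = 4096
17(x - 8)² -64(y + 8)² = 4096 + 1088 - 4096 = 1088
Divide through by 1088 to get (x - 8)²/64 - (y + 8)²/17 = 1.
Hyperbola, center (8, -8), transverse axis horizontal; a² = 64, b² = 17.
c² = a² + b² = 64 + 17 = 81, so c = 9.
Foci lie on the horizontal axis through the center: (h ± c, k).

(-1, -8) and (17, -8)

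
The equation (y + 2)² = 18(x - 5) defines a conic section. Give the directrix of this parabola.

x = 1/2

Vertex (5, -2); 4p = 18 so p = 9/2. Opens right.
Directrix is the vertical line x = h − p = 5 − (9/2) = 1/2.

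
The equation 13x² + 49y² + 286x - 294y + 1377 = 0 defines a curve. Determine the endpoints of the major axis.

Collect terms: 13(x² + 22x) + 49(y² - 6y) = -1377
Complete the square: 13(x + 11)² + 49(y - 3)² = -1377 + 1573 + 441 = 637
Dividing both sides by 637: (x + 11)²/49 + (y - 3)²/13 = 1
Ellipse, center (-11, 3), major axis horizontal; a² = 49, b² = 13.
a = 7. Vertices at (h ± a, k).

(-18, 3) and (-4, 3)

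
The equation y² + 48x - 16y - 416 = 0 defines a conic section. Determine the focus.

Only y is squared. Complete the square in y: (y - 8)² = -48(x - 10).
Vertex (10, 8); 4p = -48 so p = -12. Opens left.
Focus is p units from the vertex along the axis: (h + p, k).

(-2, 8)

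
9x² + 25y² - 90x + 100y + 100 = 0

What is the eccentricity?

e = 4/5

Collect terms: 9(x² - 10x) + 25(y² + 4y) = -100
Complete the square in x and y: 9(x - 5)² + 25(y + 2)² = -100 + 225 + 100 = 225
Divide by 225: (x - 5)²/25 + (y + 2)²/9 = 1
Ellipse, center (5, -2), major axis horizontal; a² = 25, b² = 9.
c² = a² - b² = 16, so c = 4.
e = c/a = 4/5.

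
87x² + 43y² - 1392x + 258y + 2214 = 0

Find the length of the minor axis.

2√43

Rearranging, 87(x² - 16x) + 43(y² + 6y) = -2214.
Completing the square gives 87(x - 8)² + 43(y + 3)² = -2214 + 5568 + 387 = 3741.
Dividing both sides by 3741: (x - 8)²/43 + (y + 3)²/87 = 1
Ellipse, center (8, -3), major axis vertical; a² = 87, b² = 43.
b² = 43 so b = √43; the minor axis has length 2b = 2√43.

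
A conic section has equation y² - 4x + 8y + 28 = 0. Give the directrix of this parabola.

Only y is squared. Complete the square in y: (y + 4)² = 4(x - 3).
Vertex (3, -4); 4p = 4 so p = 1. Opens right.
Directrix is the vertical line x = h − p = 3 − (1) = 2.

x = 2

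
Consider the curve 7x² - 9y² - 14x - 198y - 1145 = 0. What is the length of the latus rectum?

14/3

Rearranging, 7(x² - 2x) -9(y² + 22y) = 1145.
Complete the square in x and y: 7(x - 1)² -9(y + 11)² = 1145 + 7 - 1089 = 63
Divide through by 63 to get (x - 1)²/9 - (y + 11)²/7 = 1.
Hyperbola, center (1, -11), transverse axis horizontal; a² = 9, b² = 7.
Latus rectum length = 2b²/a = 2·7/3 = 14/3.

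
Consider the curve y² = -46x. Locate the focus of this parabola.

(-23/2, 0)

Vertex (0, 0); 4p = -46 so p = -23/2. Opens left.
Focus is p units from the vertex along the axis: (h + p, k).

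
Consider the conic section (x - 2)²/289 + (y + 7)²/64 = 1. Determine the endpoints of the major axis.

(-15, -7) and (19, -7)

Center (2, -7). The larger denominator 289 sits under the x-term, so the major axis is horizontal; a² = 289, b² = 64.
a = 17. Vertices at (h ± a, k).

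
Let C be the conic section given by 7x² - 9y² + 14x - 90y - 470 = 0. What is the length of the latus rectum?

28/3

7(x² + 2x) -9(y² + 10y) = 470
Complete the square in x and y: 7(x + 1)² -9(y + 5)² = 470 + 7 - 225 = 252
Divide by 252: (x + 1)²/36 - (y + 5)²/28 = 1
Hyperbola, center (-1, -5), transverse axis horizontal; a² = 36, b² = 28.
Latus rectum length = 2b²/a = 2·28/6 = 28/3.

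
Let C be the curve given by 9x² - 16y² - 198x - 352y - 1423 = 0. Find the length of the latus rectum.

9

Rearranging, 9(x² - 22x) -16(y² + 22y) = 1423.
Complete the square in x and y: 9(x - 11)² -16(y + 11)² = 1423 + 1089 - 1936 = 576
Divide by 576: (x - 11)²/64 - (y + 11)²/36 = 1
Hyperbola, center (11, -11), transverse axis horizontal; a² = 64, b² = 36.
Latus rectum length = 2b²/a = 2·36/8 = 9.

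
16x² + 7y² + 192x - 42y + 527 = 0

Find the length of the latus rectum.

Rearranging, 16(x² + 12x) + 7(y² - 6y) = -527.
16(x + 6)² + 7(y - 3)² = -527 + 576 + 63 = 112
Dividing both sides by 112: (x + 6)²/7 + (y - 3)²/16 = 1
Ellipse, center (-6, 3), major axis vertical; a² = 16, b² = 7.
Latus rectum length = 2b²/a = 2·7/4 = 7/2.

7/2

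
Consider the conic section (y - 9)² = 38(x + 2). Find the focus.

(15/2, 9)

Vertex (-2, 9); 4p = 38 so p = 19/2. Opens right.
Focus is p units from the vertex along the axis: (h + p, k).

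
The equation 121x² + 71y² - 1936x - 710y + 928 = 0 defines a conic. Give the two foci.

Rearranging, 121(x² - 16x) + 71(y² - 10y) = -928.
Complete the square: 121(x - 8)² + 71(y - 5)² = -928 + 7744 + 1775 = 8591
Divide through by 8591 to get (x - 8)²/71 + (y - 5)²/121 = 1.
Ellipse, center (8, 5), major axis vertical; a² = 121, b² = 71.
c² = a² - b² = 121 - 71 = 50, so c = 5√2.
Foci lie on the vertical axis through the center: (h, k ± c).

(8, 5 - 5√2) and (8, 5 + 5√2)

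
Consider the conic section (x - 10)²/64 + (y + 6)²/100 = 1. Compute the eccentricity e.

e = 3/5

Center (10, -6). The larger denominator 100 sits under the y-term, so the major axis is vertical; a² = 100, b² = 64.
c² = a² - b² = 36, so c = 6.
e = c/a = 6/10 = 3/5.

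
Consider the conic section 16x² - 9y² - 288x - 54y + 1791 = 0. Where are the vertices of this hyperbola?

Group the x- and y-terms: 16(x² - 18x) -9(y² + 6y) = -1791
Completing the square gives 16(x - 9)² -9(y + 3)² = -1791 + 1296 - 81 = -576.
Divide by -576: (y + 3)²/64 - (x - 9)²/36 = 1
Hyperbola, center (9, -3), transverse axis vertical; a² = 64, b² = 36.
a = 8. Vertices at (h, k ± a).

(9, -11) and (9, 5)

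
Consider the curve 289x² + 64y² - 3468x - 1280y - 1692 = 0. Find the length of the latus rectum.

128/17

Collect terms: 289(x² - 12x) + 64(y² - 20y) = 1692
Complete the square in x and y: 289(x - 6)² + 64(y - 10)² = 1692 + 10404 + 6400 = 18496
Dividing both sides by 18496: (x - 6)²/64 + (y - 10)²/289 = 1
Ellipse, center (6, 10), major axis vertical; a² = 289, b² = 64.
Latus rectum length = 2b²/a = 2·64/17 = 128/17.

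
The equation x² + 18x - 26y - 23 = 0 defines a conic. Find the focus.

Only x is squared. Complete the square in x: (x + 9)² = 26(y + 4).
Vertex (-9, -4); 4p = 26 so p = 13/2. Opens up.
Focus is p units from the vertex along the axis: (h, k + p).

(-9, 5/2)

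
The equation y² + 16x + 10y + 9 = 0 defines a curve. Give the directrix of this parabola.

Only y is squared. Complete the square in y: (y + 5)² = -16(x - 1).
Vertex (1, -5); 4p = -16 so p = -4. Opens left.
Directrix is the vertical line x = h − p = 1 − (-4) = 5.

x = 5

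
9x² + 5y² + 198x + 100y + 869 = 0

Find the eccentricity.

Collect terms: 9(x² + 22x) + 5(y² + 20y) = -869
9(x + 11)² + 5(y + 10)² = -869 + 1089 + 500 = 720
Dividing both sides by 720: (x + 11)²/80 + (y + 10)²/144 = 1
Ellipse, center (-11, -10), major axis vertical; a² = 144, b² = 80.
c² = a² - b² = 64, so c = 8.
e = c/a = 8/12 = 2/3.

e = 2/3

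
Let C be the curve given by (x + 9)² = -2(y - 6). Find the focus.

(-9, 11/2)

Vertex (-9, 6); 4p = -2 so p = -1/2. Opens down.
Focus is p units from the vertex along the axis: (h, k + p).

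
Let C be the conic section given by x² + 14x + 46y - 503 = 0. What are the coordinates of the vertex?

Only x is squared. Complete the square in x: (x + 7)² = -46(y - 12).
Vertex (-7, 12); 4p = -46 so p = -23/2. Opens down.

(-7, 12)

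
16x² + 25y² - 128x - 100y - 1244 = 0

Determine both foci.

16(x² - 8x) + 25(y² - 4y) = 1244
16(x - 4)² + 25(y - 2)² = 1244 + 256 + 100 = 1600
Dividing both sides by 1600: (x - 4)²/100 + (y - 2)²/64 = 1
Ellipse, center (4, 2), major axis horizontal; a² = 100, b² = 64.
c² = a² - b² = 100 - 64 = 36, so c = 6.
Foci lie on the horizontal axis through the center: (h ± c, k).

(-2, 2) and (10, 2)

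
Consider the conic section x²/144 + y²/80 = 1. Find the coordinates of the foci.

Center (0, 0). The larger denominator 144 sits under the x-term, so the major axis is horizontal; a² = 144, b² = 80.
c² = a² - b² = 144 - 80 = 64, so c = 8.
Foci lie on the horizontal axis through the center: (h ± c, k).

(-8, 0) and (8, 0)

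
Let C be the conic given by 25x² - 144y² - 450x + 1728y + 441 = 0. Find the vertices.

(9, 1) and (9, 11)

Collect terms: 25(x² - 18x) -144(y² - 12y) = -441
Completing the square gives 25(x - 9)² -144(y - 6)² = -441 + 2025 - 5184 = -3600.
Divide through by -3600 to get (y - 6)²/25 - (x - 9)²/144 = 1.
Hyperbola, center (9, 6), transverse axis vertical; a² = 25, b² = 144.
a = 5. Vertices at (h, k ± a).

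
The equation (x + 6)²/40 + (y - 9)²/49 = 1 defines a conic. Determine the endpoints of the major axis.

Center (-6, 9). The larger denominator 49 sits under the y-term, so the major axis is vertical; a² = 49, b² = 40.
a = 7. Vertices at (h, k ± a).

(-6, 2) and (-6, 16)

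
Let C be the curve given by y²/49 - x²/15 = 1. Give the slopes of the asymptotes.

Center (0, 0). The positive term is the y-term, so the transverse axis is vertical; a² = 49, b² = 15.
For a vertical hyperbola the asymptotes have slope ±a/b.
Here that is ±7/√15 = ±7√15/15.

7√15/15 and -7√15/15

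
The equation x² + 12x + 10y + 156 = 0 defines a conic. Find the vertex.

(-6, -12)

Only x is squared. Complete the square in x: (x + 6)² = -10(y + 12).
Vertex (-6, -12); 4p = -10 so p = -5/2. Opens down.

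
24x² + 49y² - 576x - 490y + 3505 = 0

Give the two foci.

(7, 5) and (17, 5)

Group: 24(x² - 24x) + 49(y² - 10y) = -3505
24(x - 12)² + 49(y - 5)² = -3505 + 3456 + 1225 = 1176
Dividing both sides by 1176: (x - 12)²/49 + (y - 5)²/24 = 1
Ellipse, center (12, 5), major axis horizontal; a² = 49, b² = 24.
c² = a² - b² = 49 - 24 = 25, so c = 5.
Foci lie on the horizontal axis through the center: (h ± c, k).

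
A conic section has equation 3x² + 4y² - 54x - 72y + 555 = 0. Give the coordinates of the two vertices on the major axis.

Collect terms: 3(x² - 18x) + 4(y² - 18y) = -555
3(x - 9)² + 4(y - 9)² = -555 + 243 + 324 = 12
Divide by 12: (x - 9)²/4 + (y - 9)²/3 = 1
Ellipse, center (9, 9), major axis horizontal; a² = 4, b² = 3.
a = 2. Vertices at (h ± a, k).

(7, 9) and (11, 9)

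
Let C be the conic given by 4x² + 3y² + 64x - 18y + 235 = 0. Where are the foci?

Group: 4(x² + 16x) + 3(y² - 6y) = -235
Completing the square gives 4(x + 8)² + 3(y - 3)² = -235 + 256 + 27 = 48.
Divide through by 48 to get (x + 8)²/12 + (y - 3)²/16 = 1.
Ellipse, center (-8, 3), major axis vertical; a² = 16, b² = 12.
c² = a² - b² = 16 - 12 = 4, so c = 2.
Foci lie on the vertical axis through the center: (h, k ± c).

(-8, 1) and (-8, 5)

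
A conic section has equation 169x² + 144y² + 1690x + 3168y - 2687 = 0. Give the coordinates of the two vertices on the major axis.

(-5, -24) and (-5, 2)

Collect terms: 169(x² + 10x) + 144(y² + 22y) = 2687
Complete the square: 169(x + 5)² + 144(y + 11)² = 2687 + 4225 + 17424 = 24336
Divide by 24336: (x + 5)²/144 + (y + 11)²/169 = 1
Ellipse, center (-5, -11), major axis vertical; a² = 169, b² = 144.
a = 13. Vertices at (h, k ± a).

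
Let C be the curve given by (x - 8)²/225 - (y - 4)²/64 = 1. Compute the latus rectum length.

Center (8, 4). The positive term is the x-term, so the transverse axis is horizontal; a² = 225, b² = 64.
Latus rectum length = 2b²/a = 2·64/15 = 128/15.

128/15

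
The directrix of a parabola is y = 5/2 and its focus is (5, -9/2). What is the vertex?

The vertex is the midpoint between the focus and the directrix along the axis of symmetry.
Axis is vertical (directrix is horizontal). Vertex y-coordinate = (-9/2 + 5/2)/2 = -1; x-coordinate = 5.

(5, -1)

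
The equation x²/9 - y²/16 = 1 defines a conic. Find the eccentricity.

e = 5/3

Center (0, 0). The positive term is the x-term, so the transverse axis is horizontal; a² = 9, b² = 16.
c² = a² + b² = 25, so c = 5.
e = c/a = 5/3.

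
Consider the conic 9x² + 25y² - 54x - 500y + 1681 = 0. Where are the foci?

(-5, 10) and (11, 10)

9(x² - 6x) + 25(y² - 20y) = -1681
Complete the square in x and y: 9(x - 3)² + 25(y - 10)² = -1681 + 81 + 2500 = 900
Divide through by 900 to get (x - 3)²/100 + (y - 10)²/36 = 1.
Ellipse, center (3, 10), major axis horizontal; a² = 100, b² = 36.
c² = a² - b² = 100 - 36 = 64, so c = 8.
Foci lie on the horizontal axis through the center: (h ± c, k).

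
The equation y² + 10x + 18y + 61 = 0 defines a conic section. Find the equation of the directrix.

Only y is squared. Complete the square in y: (y + 9)² = -10(x - 2).
Vertex (2, -9); 4p = -10 so p = -5/2. Opens left.
Directrix is the vertical line x = h − p = 2 − (-5/2) = 9/2.

x = 9/2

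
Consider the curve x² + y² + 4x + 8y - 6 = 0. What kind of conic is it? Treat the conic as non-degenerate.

No xy term. Coefficients of x² and y² are A = 1, C = 1.
A = C (same sign) ⇒ circle.

circle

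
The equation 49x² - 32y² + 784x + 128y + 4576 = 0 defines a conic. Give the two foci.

(-8, -7) and (-8, 11)

Group the x- and y-terms: 49(x² + 16x) -32(y² - 4y) = -4576
Complete the square: 49(x + 8)² -32(y - 2)² = -4576 + 3136 - 128 = -1568
Dividing both sides by -1568: (y - 2)²/49 - (x + 8)²/32 = 1
Hyperbola, center (-8, 2), transverse axis vertical; a² = 49, b² = 32.
c² = a² + b² = 49 + 32 = 81, so c = 9.
Foci lie on the vertical axis through the center: (h, k ± c).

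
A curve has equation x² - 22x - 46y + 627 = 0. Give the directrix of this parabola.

y = -1/2

Only x is squared. Complete the square in x: (x - 11)² = 46(y - 11).
Vertex (11, 11); 4p = 46 so p = 23/2. Opens up.
Directrix is the horizontal line y = k − p = 11 − (23/2) = -1/2.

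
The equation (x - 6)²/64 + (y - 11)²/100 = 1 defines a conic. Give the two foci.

Center (6, 11). The larger denominator 100 sits under the y-term, so the major axis is vertical; a² = 100, b² = 64.
c² = a² - b² = 100 - 64 = 36, so c = 6.
Foci lie on the vertical axis through the center: (h, k ± c).

(6, 5) and (6, 17)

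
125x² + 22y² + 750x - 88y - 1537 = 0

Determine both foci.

(-3, 2 - √103) and (-3, 2 + √103)

125(x² + 6x) + 22(y² - 4y) = 1537
Complete the square: 125(x + 3)² + 22(y - 2)² = 1537 + 1125 + 88 = 2750
Divide by 2750: (x + 3)²/22 + (y - 2)²/125 = 1
Ellipse, center (-3, 2), major axis vertical; a² = 125, b² = 22.
c² = a² - b² = 125 - 22 = 103, so c = √103.
Foci lie on the vertical axis through the center: (h, k ± c).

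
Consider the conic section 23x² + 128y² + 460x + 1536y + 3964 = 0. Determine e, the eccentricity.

Group the x- and y-terms: 23(x² + 20x) + 128(y² + 12y) = -3964
Complete the square in x and y: 23(x + 10)² + 128(y + 6)² = -3964 + 2300 + 4608 = 2944
Dividing both sides by 2944: (x + 10)²/128 + (y + 6)²/23 = 1
Ellipse, center (-10, -6), major axis horizontal; a² = 128, b² = 23.
c² = a² - b² = 105, so c = √105.
e = c/a = √105/8√2 = √210/16.

e = √210/16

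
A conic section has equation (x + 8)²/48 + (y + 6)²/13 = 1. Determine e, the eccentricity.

Center (-8, -6). The larger denominator 48 sits under the x-term, so the major axis is horizontal; a² = 48, b² = 13.
c² = a² - b² = 35, so c = √35.
e = c/a = √35/4√3 = √105/12.

e = √105/12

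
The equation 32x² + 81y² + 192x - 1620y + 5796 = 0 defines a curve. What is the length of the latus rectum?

64/9

32(x² + 6x) + 81(y² - 20y) = -5796
Complete the square: 32(x + 3)² + 81(y - 10)² = -5796 + 288 + 8100 = 2592
Dividing both sides by 2592: (x + 3)²/81 + (y - 10)²/32 = 1
Ellipse, center (-3, 10), major axis horizontal; a² = 81, b² = 32.
Latus rectum length = 2b²/a = 2·32/9 = 64/9.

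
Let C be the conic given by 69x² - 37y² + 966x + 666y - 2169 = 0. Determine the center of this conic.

(-7, 9)

Collect terms: 69(x² + 14x) -37(y² - 18y) = 2169
Complete the square: 69(x + 7)² -37(y - 9)² = 2169 + 3381 - 2997 = 2553
Dividing both sides by 2553: (x + 7)²/37 - (y - 9)²/69 = 1
Hyperbola with center (-7, 9).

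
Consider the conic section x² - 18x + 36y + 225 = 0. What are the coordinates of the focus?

(9, -13)

Only x is squared. Complete the square in x: (x - 9)² = -36(y + 4).
Vertex (9, -4); 4p = -36 so p = -9. Opens down.
Focus is p units from the vertex along the axis: (h, k + p).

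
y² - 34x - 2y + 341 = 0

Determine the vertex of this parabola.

Only y is squared. Complete the square in y: (y - 1)² = 34(x - 10).
Vertex (10, 1); 4p = 34 so p = 17/2. Opens right.

(10, 1)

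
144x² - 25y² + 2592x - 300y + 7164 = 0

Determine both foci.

Rearranging, 144(x² + 18x) -25(y² + 12y) = -7164.
144(x + 9)² -25(y + 6)² = -7164 + 11664 - 900 = 3600
Divide through by 3600 to get (x + 9)²/25 - (y + 6)²/144 = 1.
Hyperbola, center (-9, -6), transverse axis horizontal; a² = 25, b² = 144.
c² = a² + b² = 25 + 144 = 169, so c = 13.
Foci lie on the horizontal axis through the center: (h ± c, k).

(-22, -6) and (4, -6)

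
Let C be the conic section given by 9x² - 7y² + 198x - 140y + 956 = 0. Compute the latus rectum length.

14

9(x² + 22x) -7(y² + 20y) = -956
Completing the square gives 9(x + 11)² -7(y + 10)² = -956 + 1089 - 700 = -567.
Divide by -567: (y + 10)²/81 - (x + 11)²/63 = 1
Hyperbola, center (-11, -10), transverse axis vertical; a² = 81, b² = 63.
Latus rectum length = 2b²/a = 2·63/9 = 14.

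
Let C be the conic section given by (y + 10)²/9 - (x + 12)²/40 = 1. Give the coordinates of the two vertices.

(-12, -13) and (-12, -7)

Center (-12, -10). The positive term is the y-term, so the transverse axis is vertical; a² = 9, b² = 40.
a = 3. Vertices at (h, k ± a).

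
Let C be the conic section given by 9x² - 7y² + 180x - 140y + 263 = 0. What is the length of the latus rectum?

14/3

Rearranging, 9(x² + 20x) -7(y² + 20y) = -263.
Complete the square in x and y: 9(x + 10)² -7(y + 10)² = -263 + 900 - 700 = -63
Divide by -63: (y + 10)²/9 - (x + 10)²/7 = 1
Hyperbola, center (-10, -10), transverse axis vertical; a² = 9, b² = 7.
Latus rectum length = 2b²/a = 2·7/3 = 14/3.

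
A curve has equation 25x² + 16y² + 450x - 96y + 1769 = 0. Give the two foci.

(-9, 0) and (-9, 6)

Rearranging, 25(x² + 18x) + 16(y² - 6y) = -1769.
Complete the square: 25(x + 9)² + 16(y - 3)² = -1769 + 2025 + 144 = 400
Divide by 400: (x + 9)²/16 + (y - 3)²/25 = 1
Ellipse, center (-9, 3), major axis vertical; a² = 25, b² = 16.
c² = a² - b² = 25 - 16 = 9, so c = 3.
Foci lie on the vertical axis through the center: (h, k ± c).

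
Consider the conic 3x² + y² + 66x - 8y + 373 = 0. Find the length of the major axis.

2√6

3(x² + 22x) + (y² - 8y) = -373
Completing the square gives 3(x + 11)² + (y - 4)² = -373 + 363 + 16 = 6.
Dividing both sides by 6: (x + 11)²/2 + (y - 4)²/6 = 1
Ellipse, center (-11, 4), major axis vertical; a² = 6, b² = 2.
a² = 6 so a = √6; the major axis has length 2a = 2√6.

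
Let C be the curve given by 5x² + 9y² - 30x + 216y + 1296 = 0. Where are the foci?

(1, -12) and (5, -12)

Group: 5(x² - 6x) + 9(y² + 24y) = -1296
Completing the square gives 5(x - 3)² + 9(y + 12)² = -1296 + 45 + 1296 = 45.
Divide through by 45 to get (x - 3)²/9 + (y + 12)²/5 = 1.
Ellipse, center (3, -12), major axis horizontal; a² = 9, b² = 5.
c² = a² - b² = 9 - 5 = 4, so c = 2.
Foci lie on the horizontal axis through the center: (h ± c, k).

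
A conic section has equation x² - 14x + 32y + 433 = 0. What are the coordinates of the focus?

Only x is squared. Complete the square in x: (x - 7)² = -32(y + 12).
Vertex (7, -12); 4p = -32 so p = -8. Opens down.
Focus is p units from the vertex along the axis: (h, k + p).

(7, -20)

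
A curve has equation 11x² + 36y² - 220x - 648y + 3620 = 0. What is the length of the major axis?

12

Collect terms: 11(x² - 20x) + 36(y² - 18y) = -3620
Completing the square gives 11(x - 10)² + 36(y - 9)² = -3620 + 1100 + 2916 = 396.
Divide by 396: (x - 10)²/36 + (y - 9)²/11 = 1
Ellipse, center (10, 9), major axis horizontal; a² = 36, b² = 11.
a² = 36 so a = 6; the major axis has length 2a = 12.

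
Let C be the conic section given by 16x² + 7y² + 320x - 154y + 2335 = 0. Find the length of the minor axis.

Group the x- and y-terms: 16(x² + 20x) + 7(y² - 22y) = -2335
Complete the square: 16(x + 10)² + 7(y - 11)² = -2335 + 1600 + 847 = 112
Divide by 112: (x + 10)²/7 + (y - 11)²/16 = 1
Ellipse, center (-10, 11), major axis vertical; a² = 16, b² = 7.
b² = 7 so b = √7; the minor axis has length 2b = 2√7.

2√7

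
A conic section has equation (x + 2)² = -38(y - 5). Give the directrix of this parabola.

Vertex (-2, 5); 4p = -38 so p = -19/2. Opens down.
Directrix is the horizontal line y = k − p = 5 − (-19/2) = 29/2.

y = 29/2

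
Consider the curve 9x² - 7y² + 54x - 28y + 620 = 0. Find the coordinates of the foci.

9(x² + 6x) -7(y² + 4y) = -620
Completing the square gives 9(x + 3)² -7(y + 2)² = -620 + 81 - 28 = -567.
Divide by -567: (y + 2)²/81 - (x + 3)²/63 = 1
Hyperbola, center (-3, -2), transverse axis vertical; a² = 81, b² = 63.
c² = a² + b² = 81 + 63 = 144, so c = 12.
Foci lie on the vertical axis through the center: (h, k ± c).

(-3, -14) and (-3, 10)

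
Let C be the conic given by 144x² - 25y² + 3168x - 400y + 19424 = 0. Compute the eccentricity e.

e = 13/12

Rearranging, 144(x² + 22x) -25(y² + 16y) = -19424.
Complete the square: 144(x + 11)² -25(y + 8)² = -19424 + 17424 - 1600 = -3600
Dividing both sides by -3600: (y + 8)²/144 - (x + 11)²/25 = 1
Hyperbola, center (-11, -8), transverse axis vertical; a² = 144, b² = 25.
c² = a² + b² = 169, so c = 13.
e = c/a = 13/12.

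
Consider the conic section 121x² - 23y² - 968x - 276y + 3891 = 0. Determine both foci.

(4, -18) and (4, 6)

Group the x- and y-terms: 121(x² - 8x) -23(y² + 12y) = -3891
Complete the square in x and y: 121(x - 4)² -23(y + 6)² = -3891 + 1936 - 828 = -2783
Dividing both sides by -2783: (y + 6)²/121 - (x - 4)²/23 = 1
Hyperbola, center (4, -6), transverse axis vertical; a² = 121, b² = 23.
c² = a² + b² = 121 + 23 = 144, so c = 12.
Foci lie on the vertical axis through the center: (h, k ± c).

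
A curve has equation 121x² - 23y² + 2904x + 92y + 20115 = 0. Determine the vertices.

Group the x- and y-terms: 121(x² + 24x) -23(y² - 4y) = -20115
Complete the square: 121(x + 12)² -23(y - 2)² = -20115 + 17424 - 92 = -2783
Divide through by -2783 to get (y - 2)²/121 - (x + 12)²/23 = 1.
Hyperbola, center (-12, 2), transverse axis vertical; a² = 121, b² = 23.
a = 11. Vertices at (h, k ± a).

(-12, -9) and (-12, 13)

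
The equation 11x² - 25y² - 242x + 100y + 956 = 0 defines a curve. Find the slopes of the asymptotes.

√11/5 and -√11/5

11(x² - 22x) -25(y² - 4y) = -956
Complete the square in x and y: 11(x - 11)² -25(y - 2)² = -956 + 1331 - 100 = 275
Divide by 275: (x - 11)²/25 - (y - 2)²/11 = 1
Hyperbola, center (11, 2), transverse axis horizontal; a² = 25, b² = 11.
For a horizontal hyperbola the asymptotes have slope ±b/a.
Here that is ±√11/5.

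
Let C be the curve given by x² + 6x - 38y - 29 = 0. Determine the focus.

Only x is squared. Complete the square in x: (x + 3)² = 38(y + 1).
Vertex (-3, -1); 4p = 38 so p = 19/2. Opens up.
Focus is p units from the vertex along the axis: (h, k + p).

(-3, 17/2)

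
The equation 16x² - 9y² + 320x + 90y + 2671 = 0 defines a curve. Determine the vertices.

Rearranging, 16(x² + 20x) -9(y² - 10y) = -2671.
16(x + 10)² -9(y - 5)² = -2671 + 1600 - 225 = -1296
Divide by -1296: (y - 5)²/144 - (x + 10)²/81 = 1
Hyperbola, center (-10, 5), transverse axis vertical; a² = 144, b² = 81.
a = 12. Vertices at (h, k ± a).

(-10, -7) and (-10, 17)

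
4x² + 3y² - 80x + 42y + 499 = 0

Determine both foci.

Group the x- and y-terms: 4(x² - 20x) + 3(y² + 14y) = -499
4(x - 10)² + 3(y + 7)² = -499 + 400 + 147 = 48
Divide by 48: (x - 10)²/12 + (y + 7)²/16 = 1
Ellipse, center (10, -7), major axis vertical; a² = 16, b² = 12.
c² = a² - b² = 16 - 12 = 4, so c = 2.
Foci lie on the vertical axis through the center: (h, k ± c).

(10, -9) and (10, -5)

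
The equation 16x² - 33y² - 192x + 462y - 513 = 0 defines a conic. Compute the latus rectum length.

33/2

Rearranging, 16(x² - 12x) -33(y² - 14y) = 513.
Complete the square: 16(x - 6)² -33(y - 7)² = 513 + 576 - 1617 = -528
Dividing both sides by -528: (y - 7)²/16 - (x - 6)²/33 = 1
Hyperbola, center (6, 7), transverse axis vertical; a² = 16, b² = 33.
Latus rectum length = 2b²/a = 2·33/4 = 33/2.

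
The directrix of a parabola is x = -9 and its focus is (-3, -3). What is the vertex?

(-6, -3)

The vertex is the midpoint between the focus and the directrix along the axis of symmetry.
Axis is horizontal (directrix is vertical). Vertex x-coordinate = (-3 + (-9))/2 = -6; y-coordinate = -3.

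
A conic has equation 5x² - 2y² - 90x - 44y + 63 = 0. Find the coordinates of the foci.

(9 - √70, -11) and (9 + √70, -11)

Collect terms: 5(x² - 18x) -2(y² + 22y) = -63
Complete the square: 5(x - 9)² -2(y + 11)² = -63 + 405 - 242 = 100
Divide through by 100 to get (x - 9)²/20 - (y + 11)²/50 = 1.
Hyperbola, center (9, -11), transverse axis horizontal; a² = 20, b² = 50.
c² = a² + b² = 20 + 50 = 70, so c = √70.
Foci lie on the horizontal axis through the center: (h ± c, k).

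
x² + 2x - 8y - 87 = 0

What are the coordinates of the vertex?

(-1, -11)

Only x is squared. Complete the square in x: (x + 1)² = 8(y + 11).
Vertex (-1, -11); 4p = 8 so p = 2. Opens up.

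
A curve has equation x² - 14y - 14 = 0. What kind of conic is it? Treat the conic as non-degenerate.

No xy term. Coefficients of x² and y² are A = 1, C = 0.
Exactly one squared variable ⇒ parabola.

parabola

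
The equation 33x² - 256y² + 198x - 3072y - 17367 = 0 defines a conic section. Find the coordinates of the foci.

Rearranging, 33(x² + 6x) -256(y² + 12y) = 17367.
33(x + 3)² -256(y + 6)² = 17367 + 297 - 9216 = 8448
Dividing both sides by 8448: (x + 3)²/256 - (y + 6)²/33 = 1
Hyperbola, center (-3, -6), transverse axis horizontal; a² = 256, b² = 33.
c² = a² + b² = 256 + 33 = 289, so c = 17.
Foci lie on the horizontal axis through the center: (h ± c, k).

(-20, -6) and (14, -6)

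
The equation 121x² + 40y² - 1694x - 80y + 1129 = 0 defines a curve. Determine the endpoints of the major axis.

(7, -10) and (7, 12)

121(x² - 14x) + 40(y² - 2y) = -1129
Complete the square: 121(x - 7)² + 40(y - 1)² = -1129 + 5929 + 40 = 4840
Divide by 4840: (x - 7)²/40 + (y - 1)²/121 = 1
Ellipse, center (7, 1), major axis vertical; a² = 121, b² = 40.
a = 11. Vertices at (h, k ± a).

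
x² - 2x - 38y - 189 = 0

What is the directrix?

Only x is squared. Complete the square in x: (x - 1)² = 38(y + 5).
Vertex (1, -5); 4p = 38 so p = 19/2. Opens up.
Directrix is the horizontal line y = k − p = -5 − (19/2) = -29/2.

y = -29/2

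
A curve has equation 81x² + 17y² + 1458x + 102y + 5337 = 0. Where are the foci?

Group the x- and y-terms: 81(x² + 18x) + 17(y² + 6y) = -5337
Complete the square: 81(x + 9)² + 17(y + 3)² = -5337 + 6561 + 153 = 1377
Divide by 1377: (x + 9)²/17 + (y + 3)²/81 = 1
Ellipse, center (-9, -3), major axis vertical; a² = 81, b² = 17.
c² = a² - b² = 81 - 17 = 64, so c = 8.
Foci lie on the vertical axis through the center: (h, k ± c).

(-9, -11) and (-9, 5)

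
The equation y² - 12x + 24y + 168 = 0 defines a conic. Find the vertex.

(2, -12)

Only y is squared. Complete the square in y: (y + 12)² = 12(x - 2).
Vertex (2, -12); 4p = 12 so p = 3. Opens right.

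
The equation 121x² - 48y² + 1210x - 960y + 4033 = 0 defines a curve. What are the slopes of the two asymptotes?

11√3/12 and -11√3/12

121(x² + 10x) -48(y² + 20y) = -4033
Complete the square in x and y: 121(x + 5)² -48(y + 10)² = -4033 + 3025 - 4800 = -5808
Dividing both sides by -5808: (y + 10)²/121 - (x + 5)²/48 = 1
Hyperbola, center (-5, -10), transverse axis vertical; a² = 121, b² = 48.
For a vertical hyperbola the asymptotes have slope ±a/b.
Here that is ±11/4√3 = ±11√3/12.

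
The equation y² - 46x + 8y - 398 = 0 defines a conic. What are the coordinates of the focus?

(5/2, -4)

Only y is squared. Complete the square in y: (y + 4)² = 46(x + 9).
Vertex (-9, -4); 4p = 46 so p = 23/2. Opens right.
Focus is p units from the vertex along the axis: (h + p, k).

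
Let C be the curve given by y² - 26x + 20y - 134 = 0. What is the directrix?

x = -31/2

Only y is squared. Complete the square in y: (y + 10)² = 26(x + 9).
Vertex (-9, -10); 4p = 26 so p = 13/2. Opens right.
Directrix is the vertical line x = h − p = -9 − (13/2) = -31/2.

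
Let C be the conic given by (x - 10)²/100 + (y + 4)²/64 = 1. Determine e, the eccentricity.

Center (10, -4). The larger denominator 100 sits under the x-term, so the major axis is horizontal; a² = 100, b² = 64.
c² = a² - b² = 36, so c = 6.
e = c/a = 6/10 = 3/5.

e = 3/5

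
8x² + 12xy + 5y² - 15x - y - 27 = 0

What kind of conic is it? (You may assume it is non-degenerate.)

ellipse

A = 8, B = 12, C = 5.
Discriminant B² − 4AC = 12² − 4·8·5 = -16.
B² − 4AC < 0 ⇒ ellipse.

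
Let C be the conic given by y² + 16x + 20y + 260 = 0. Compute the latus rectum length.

Only y is squared. Complete the square in y: (y + 10)² = -16(x + 10).
Vertex (-10, -10); 4p = -16 so p = -4. Opens left.
Latus rectum length = |4p| = 16.

16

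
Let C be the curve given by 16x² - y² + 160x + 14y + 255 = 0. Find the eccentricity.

Rearranging, 16(x² + 10x) -(y² - 14y) = -255.
16(x + 5)² -(y - 7)² = -255 + 400 - 49 = 96
Divide by 96: (x + 5)²/6 - (y - 7)²/96 = 1
Hyperbola, center (-5, 7), transverse axis horizontal; a² = 6, b² = 96.
c² = a² + b² = 102, so c = √102.
e = c/a = √102/√6 = √17.

e = √17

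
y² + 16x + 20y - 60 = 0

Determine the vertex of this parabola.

Only y is squared. Complete the square in y: (y + 10)² = -16(x - 10).
Vertex (10, -10); 4p = -16 so p = -4. Opens left.

(10, -10)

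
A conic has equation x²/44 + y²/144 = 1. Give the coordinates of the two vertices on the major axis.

Center (0, 0). The larger denominator 144 sits under the y-term, so the major axis is vertical; a² = 144, b² = 44.
a = 12. Vertices at (h, k ± a).

(0, -12) and (0, 12)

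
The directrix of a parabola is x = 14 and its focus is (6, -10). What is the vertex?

(10, -10)

The vertex is the midpoint between the focus and the directrix along the axis of symmetry.
Axis is horizontal (directrix is vertical). Vertex x-coordinate = (6 + 14)/2 = 10; y-coordinate = -10.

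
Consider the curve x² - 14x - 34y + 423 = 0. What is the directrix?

Only x is squared. Complete the square in x: (x - 7)² = 34(y - 11).
Vertex (7, 11); 4p = 34 so p = 17/2. Opens up.
Directrix is the horizontal line y = k − p = 11 − (17/2) = 5/2.

y = 5/2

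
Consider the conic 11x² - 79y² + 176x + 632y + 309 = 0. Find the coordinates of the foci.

11(x² + 16x) -79(y² - 8y) = -309
11(x + 8)² -79(y - 4)² = -309 + 704 - 1264 = -869
Dividing both sides by -869: (y - 4)²/11 - (x + 8)²/79 = 1
Hyperbola, center (-8, 4), transverse axis vertical; a² = 11, b² = 79.
c² = a² + b² = 11 + 79 = 90, so c = 3√10.
Foci lie on the vertical axis through the center: (h, k ± c).

(-8, 4 - 3√10) and (-8, 4 + 3√10)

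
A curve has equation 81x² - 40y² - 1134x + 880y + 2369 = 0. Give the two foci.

81(x² - 14x) -40(y² - 22y) = -2369
Complete the square: 81(x - 7)² -40(y - 11)² = -2369 + 3969 - 4840 = -3240
Dividing both sides by -3240: (y - 11)²/81 - (x - 7)²/40 = 1
Hyperbola, center (7, 11), transverse axis vertical; a² = 81, b² = 40.
c² = a² + b² = 81 + 40 = 121, so c = 11.
Foci lie on the vertical axis through the center: (h, k ± c).

(7, 0) and (7, 22)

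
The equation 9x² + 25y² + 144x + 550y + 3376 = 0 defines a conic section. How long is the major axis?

10

Group the x- and y-terms: 9(x² + 16x) + 25(y² + 22y) = -3376
Complete the square in x and y: 9(x + 8)² + 25(y + 11)² = -3376 + 576 + 3025 = 225
Divide by 225: (x + 8)²/25 + (y + 11)²/9 = 1
Ellipse, center (-8, -11), major axis horizontal; a² = 25, b² = 9.
a² = 25 so a = 5; the major axis has length 2a = 10.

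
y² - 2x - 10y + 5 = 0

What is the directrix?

Only y is squared. Complete the square in y: (y - 5)² = 2(x + 10).
Vertex (-10, 5); 4p = 2 so p = 1/2. Opens right.
Directrix is the vertical line x = h − p = -10 − (1/2) = -21/2.

x = -21/2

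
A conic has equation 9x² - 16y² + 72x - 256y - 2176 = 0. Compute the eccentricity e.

e = 5/4

Rearranging, 9(x² + 8x) -16(y² + 16y) = 2176.
9(x + 4)² -16(y + 8)² = 2176 + 144 - 1024 = 1296
Divide by 1296: (x + 4)²/144 - (y + 8)²/81 = 1
Hyperbola, center (-4, -8), transverse axis horizontal; a² = 144, b² = 81.
c² = a² + b² = 225, so c = 15.
e = c/a = 15/12 = 5/4.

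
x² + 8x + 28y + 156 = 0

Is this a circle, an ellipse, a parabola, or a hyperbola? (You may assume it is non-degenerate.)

No xy term. Coefficients of x² and y² are A = 1, C = 0.
Exactly one squared variable ⇒ parabola.

parabola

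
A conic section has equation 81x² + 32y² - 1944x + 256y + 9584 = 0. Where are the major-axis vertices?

(12, -13) and (12, 5)

Group: 81(x² - 24x) + 32(y² + 8y) = -9584
Complete the square in x and y: 81(x - 12)² + 32(y + 4)² = -9584 + 11664 + 512 = 2592
Dividing both sides by 2592: (x - 12)²/32 + (y + 4)²/81 = 1
Ellipse, center (12, -4), major axis vertical; a² = 81, b² = 32.
a = 9. Vertices at (h, k ± a).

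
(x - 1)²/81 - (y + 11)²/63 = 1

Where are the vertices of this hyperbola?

Center (1, -11). The positive term is the x-term, so the transverse axis is horizontal; a² = 81, b² = 63.
a = 9. Vertices at (h ± a, k).

(-8, -11) and (10, -11)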